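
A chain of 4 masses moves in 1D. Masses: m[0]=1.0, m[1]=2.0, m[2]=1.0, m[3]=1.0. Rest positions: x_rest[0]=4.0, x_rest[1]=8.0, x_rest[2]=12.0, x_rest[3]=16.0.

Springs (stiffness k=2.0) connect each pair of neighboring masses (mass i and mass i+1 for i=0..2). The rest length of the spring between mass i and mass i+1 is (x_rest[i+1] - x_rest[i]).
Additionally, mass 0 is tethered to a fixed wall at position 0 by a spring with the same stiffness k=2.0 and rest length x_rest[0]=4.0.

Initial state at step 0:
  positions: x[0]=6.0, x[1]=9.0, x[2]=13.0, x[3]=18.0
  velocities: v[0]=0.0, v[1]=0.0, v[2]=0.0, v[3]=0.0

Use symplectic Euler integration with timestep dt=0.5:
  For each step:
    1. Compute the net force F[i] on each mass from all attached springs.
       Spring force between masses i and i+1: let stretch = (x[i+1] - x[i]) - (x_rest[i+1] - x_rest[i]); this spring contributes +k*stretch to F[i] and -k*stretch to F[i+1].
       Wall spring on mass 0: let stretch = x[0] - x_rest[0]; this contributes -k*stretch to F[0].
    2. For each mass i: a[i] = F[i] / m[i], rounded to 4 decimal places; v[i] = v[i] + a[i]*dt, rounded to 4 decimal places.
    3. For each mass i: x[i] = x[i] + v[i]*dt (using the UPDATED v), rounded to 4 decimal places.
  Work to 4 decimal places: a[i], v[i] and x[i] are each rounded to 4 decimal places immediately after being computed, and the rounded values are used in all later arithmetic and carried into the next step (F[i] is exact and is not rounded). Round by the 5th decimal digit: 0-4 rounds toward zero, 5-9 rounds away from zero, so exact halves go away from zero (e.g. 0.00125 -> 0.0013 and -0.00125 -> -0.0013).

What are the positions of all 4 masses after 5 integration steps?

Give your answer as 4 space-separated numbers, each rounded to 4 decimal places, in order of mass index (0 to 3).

Step 0: x=[6.0000 9.0000 13.0000 18.0000] v=[0.0000 0.0000 0.0000 0.0000]
Step 1: x=[4.5000 9.2500 13.5000 17.5000] v=[-3.0000 0.5000 1.0000 -1.0000]
Step 2: x=[3.1250 9.3750 13.8750 17.0000] v=[-2.7500 0.2500 0.7500 -1.0000]
Step 3: x=[3.3125 9.0625 13.5625 16.9375] v=[0.3750 -0.6250 -0.6250 -0.1250]
Step 4: x=[4.7188 8.4375 12.6875 17.1875] v=[2.8125 -1.2500 -1.7500 0.5000]
Step 5: x=[5.6250 7.9453 11.9375 17.1875] v=[1.8124 -0.9844 -1.5000 0.0000]

Answer: 5.6250 7.9453 11.9375 17.1875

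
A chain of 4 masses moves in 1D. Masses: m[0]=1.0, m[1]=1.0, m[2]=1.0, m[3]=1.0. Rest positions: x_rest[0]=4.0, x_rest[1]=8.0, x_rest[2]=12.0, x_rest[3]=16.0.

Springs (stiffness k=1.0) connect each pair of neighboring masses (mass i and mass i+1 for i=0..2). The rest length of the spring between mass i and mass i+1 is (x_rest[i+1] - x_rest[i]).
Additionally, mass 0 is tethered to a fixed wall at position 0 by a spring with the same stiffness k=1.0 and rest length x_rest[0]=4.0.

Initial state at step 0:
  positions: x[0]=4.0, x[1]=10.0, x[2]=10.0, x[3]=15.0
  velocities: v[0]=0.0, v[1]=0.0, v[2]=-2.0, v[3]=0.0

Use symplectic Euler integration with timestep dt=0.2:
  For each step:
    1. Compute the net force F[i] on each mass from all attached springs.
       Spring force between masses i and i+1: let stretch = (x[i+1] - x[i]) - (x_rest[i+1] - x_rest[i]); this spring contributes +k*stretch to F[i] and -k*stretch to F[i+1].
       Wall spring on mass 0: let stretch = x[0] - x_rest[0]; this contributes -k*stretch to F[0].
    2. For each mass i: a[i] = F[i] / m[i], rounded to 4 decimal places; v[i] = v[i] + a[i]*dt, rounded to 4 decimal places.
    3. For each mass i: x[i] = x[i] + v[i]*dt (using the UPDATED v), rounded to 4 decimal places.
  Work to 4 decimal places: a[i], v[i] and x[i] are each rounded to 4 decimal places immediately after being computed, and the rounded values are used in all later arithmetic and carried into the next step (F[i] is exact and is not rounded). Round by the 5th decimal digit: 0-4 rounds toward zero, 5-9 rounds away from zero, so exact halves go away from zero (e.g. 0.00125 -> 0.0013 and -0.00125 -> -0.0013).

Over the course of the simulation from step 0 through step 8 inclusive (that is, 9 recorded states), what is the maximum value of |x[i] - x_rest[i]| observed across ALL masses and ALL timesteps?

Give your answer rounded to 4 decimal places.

Answer: 2.7253

Derivation:
Step 0: x=[4.0000 10.0000 10.0000 15.0000] v=[0.0000 0.0000 -2.0000 0.0000]
Step 1: x=[4.0800 9.7600 9.8000 14.9600] v=[0.4000 -1.2000 -1.0000 -0.2000]
Step 2: x=[4.2240 9.2944 9.8048 14.8736] v=[0.7200 -2.3280 0.0240 -0.4320]
Step 3: x=[4.4019 8.6464 9.9919 14.7444] v=[0.8893 -3.2400 0.9357 -0.6458]
Step 4: x=[4.5735 7.8824 10.3153 14.5851] v=[0.8578 -3.8198 1.6171 -0.7963]
Step 5: x=[4.6945 7.0834 10.7122 14.4150] v=[0.6049 -3.9950 1.9845 -0.8503]
Step 6: x=[4.7233 6.3340 11.1121 14.2568] v=[0.1438 -3.7470 1.9993 -0.7909]
Step 7: x=[4.6276 5.7113 11.4466 14.1328] v=[-0.4787 -3.1135 1.6726 -0.6198]
Step 8: x=[4.3901 5.2747 11.6592 14.0614] v=[-1.1875 -2.1832 1.0628 -0.3570]
Max displacement = 2.7253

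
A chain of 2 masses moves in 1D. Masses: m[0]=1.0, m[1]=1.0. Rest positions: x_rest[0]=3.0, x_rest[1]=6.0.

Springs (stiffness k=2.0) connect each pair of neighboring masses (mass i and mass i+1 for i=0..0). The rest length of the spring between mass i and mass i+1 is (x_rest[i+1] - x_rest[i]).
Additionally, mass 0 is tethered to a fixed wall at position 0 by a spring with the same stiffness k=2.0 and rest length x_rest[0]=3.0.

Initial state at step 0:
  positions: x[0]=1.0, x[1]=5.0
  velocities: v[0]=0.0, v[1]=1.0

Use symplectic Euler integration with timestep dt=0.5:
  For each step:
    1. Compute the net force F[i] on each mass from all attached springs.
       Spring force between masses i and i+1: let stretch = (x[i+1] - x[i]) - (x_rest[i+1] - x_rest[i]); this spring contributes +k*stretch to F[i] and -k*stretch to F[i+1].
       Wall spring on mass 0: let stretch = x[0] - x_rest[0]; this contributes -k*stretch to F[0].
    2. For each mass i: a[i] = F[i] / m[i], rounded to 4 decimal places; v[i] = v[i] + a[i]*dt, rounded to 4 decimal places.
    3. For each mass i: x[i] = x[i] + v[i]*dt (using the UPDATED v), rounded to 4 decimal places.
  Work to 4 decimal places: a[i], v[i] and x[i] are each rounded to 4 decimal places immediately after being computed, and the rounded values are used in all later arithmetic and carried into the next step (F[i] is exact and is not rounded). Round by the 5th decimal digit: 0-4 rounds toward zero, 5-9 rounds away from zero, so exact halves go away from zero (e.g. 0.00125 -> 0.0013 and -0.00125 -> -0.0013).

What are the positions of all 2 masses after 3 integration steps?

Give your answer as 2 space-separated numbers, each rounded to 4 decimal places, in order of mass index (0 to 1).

Answer: 4.1250 6.3750

Derivation:
Step 0: x=[1.0000 5.0000] v=[0.0000 1.0000]
Step 1: x=[2.5000 5.0000] v=[3.0000 0.0000]
Step 2: x=[4.0000 5.2500] v=[3.0000 0.5000]
Step 3: x=[4.1250 6.3750] v=[0.2500 2.2500]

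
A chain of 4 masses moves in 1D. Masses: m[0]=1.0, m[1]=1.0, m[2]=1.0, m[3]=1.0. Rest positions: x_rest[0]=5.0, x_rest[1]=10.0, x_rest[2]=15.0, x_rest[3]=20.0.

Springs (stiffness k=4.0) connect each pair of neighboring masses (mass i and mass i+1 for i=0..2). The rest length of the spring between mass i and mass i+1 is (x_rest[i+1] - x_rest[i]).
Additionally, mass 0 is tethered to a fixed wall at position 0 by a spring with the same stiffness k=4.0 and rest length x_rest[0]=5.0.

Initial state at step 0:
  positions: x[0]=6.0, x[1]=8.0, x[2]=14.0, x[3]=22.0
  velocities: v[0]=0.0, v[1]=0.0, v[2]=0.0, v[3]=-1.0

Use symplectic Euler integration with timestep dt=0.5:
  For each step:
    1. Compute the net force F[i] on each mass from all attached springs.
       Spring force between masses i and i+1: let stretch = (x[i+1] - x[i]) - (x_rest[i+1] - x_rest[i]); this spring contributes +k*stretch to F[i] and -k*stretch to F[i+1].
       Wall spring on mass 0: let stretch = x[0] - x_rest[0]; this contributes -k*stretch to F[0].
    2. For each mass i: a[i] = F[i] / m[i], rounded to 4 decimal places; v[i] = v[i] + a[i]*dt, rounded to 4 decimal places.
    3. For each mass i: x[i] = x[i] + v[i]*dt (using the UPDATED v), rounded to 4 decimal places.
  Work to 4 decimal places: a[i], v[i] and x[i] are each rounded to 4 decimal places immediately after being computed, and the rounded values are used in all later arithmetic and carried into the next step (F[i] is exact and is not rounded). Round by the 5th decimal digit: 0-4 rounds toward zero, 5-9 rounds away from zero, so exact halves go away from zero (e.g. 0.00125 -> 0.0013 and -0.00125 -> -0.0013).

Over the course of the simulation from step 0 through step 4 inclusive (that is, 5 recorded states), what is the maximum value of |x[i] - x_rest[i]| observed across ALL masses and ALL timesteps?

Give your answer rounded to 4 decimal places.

Answer: 3.5000

Derivation:
Step 0: x=[6.0000 8.0000 14.0000 22.0000] v=[0.0000 0.0000 0.0000 -1.0000]
Step 1: x=[2.0000 12.0000 16.0000 18.5000] v=[-8.0000 8.0000 4.0000 -7.0000]
Step 2: x=[6.0000 10.0000 16.5000 17.5000] v=[8.0000 -4.0000 1.0000 -2.0000]
Step 3: x=[8.0000 10.5000 11.5000 20.5000] v=[4.0000 1.0000 -10.0000 6.0000]
Step 4: x=[4.5000 9.5000 14.5000 19.5000] v=[-7.0000 -2.0000 6.0000 -2.0000]
Max displacement = 3.5000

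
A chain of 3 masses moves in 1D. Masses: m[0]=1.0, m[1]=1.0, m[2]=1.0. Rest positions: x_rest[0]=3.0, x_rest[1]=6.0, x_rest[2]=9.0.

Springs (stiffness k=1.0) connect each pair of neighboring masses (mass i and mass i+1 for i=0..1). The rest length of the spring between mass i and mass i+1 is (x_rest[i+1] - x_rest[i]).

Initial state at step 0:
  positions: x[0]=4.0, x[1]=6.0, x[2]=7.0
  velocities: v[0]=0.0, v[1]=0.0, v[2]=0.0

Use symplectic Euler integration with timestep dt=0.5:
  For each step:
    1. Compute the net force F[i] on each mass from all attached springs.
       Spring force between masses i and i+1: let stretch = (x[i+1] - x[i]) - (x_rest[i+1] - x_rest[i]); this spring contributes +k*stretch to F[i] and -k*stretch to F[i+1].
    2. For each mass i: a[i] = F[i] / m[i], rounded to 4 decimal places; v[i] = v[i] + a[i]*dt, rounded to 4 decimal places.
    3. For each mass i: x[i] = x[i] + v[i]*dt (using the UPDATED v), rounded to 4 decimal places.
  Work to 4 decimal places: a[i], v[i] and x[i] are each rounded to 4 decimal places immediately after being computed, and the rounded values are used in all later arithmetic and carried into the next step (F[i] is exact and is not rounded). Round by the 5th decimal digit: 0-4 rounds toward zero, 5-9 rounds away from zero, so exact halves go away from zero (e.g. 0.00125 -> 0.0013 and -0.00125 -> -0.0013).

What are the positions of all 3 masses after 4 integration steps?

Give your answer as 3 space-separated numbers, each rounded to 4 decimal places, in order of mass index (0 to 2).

Answer: 1.7813 5.4336 9.7852

Derivation:
Step 0: x=[4.0000 6.0000 7.0000] v=[0.0000 0.0000 0.0000]
Step 1: x=[3.7500 5.7500 7.5000] v=[-0.5000 -0.5000 1.0000]
Step 2: x=[3.2500 5.4375 8.3125] v=[-1.0000 -0.6250 1.6250]
Step 3: x=[2.5469 5.2969 9.1563] v=[-1.4063 -0.2813 1.6875]
Step 4: x=[1.7813 5.4336 9.7852] v=[-1.5313 0.2734 1.2578]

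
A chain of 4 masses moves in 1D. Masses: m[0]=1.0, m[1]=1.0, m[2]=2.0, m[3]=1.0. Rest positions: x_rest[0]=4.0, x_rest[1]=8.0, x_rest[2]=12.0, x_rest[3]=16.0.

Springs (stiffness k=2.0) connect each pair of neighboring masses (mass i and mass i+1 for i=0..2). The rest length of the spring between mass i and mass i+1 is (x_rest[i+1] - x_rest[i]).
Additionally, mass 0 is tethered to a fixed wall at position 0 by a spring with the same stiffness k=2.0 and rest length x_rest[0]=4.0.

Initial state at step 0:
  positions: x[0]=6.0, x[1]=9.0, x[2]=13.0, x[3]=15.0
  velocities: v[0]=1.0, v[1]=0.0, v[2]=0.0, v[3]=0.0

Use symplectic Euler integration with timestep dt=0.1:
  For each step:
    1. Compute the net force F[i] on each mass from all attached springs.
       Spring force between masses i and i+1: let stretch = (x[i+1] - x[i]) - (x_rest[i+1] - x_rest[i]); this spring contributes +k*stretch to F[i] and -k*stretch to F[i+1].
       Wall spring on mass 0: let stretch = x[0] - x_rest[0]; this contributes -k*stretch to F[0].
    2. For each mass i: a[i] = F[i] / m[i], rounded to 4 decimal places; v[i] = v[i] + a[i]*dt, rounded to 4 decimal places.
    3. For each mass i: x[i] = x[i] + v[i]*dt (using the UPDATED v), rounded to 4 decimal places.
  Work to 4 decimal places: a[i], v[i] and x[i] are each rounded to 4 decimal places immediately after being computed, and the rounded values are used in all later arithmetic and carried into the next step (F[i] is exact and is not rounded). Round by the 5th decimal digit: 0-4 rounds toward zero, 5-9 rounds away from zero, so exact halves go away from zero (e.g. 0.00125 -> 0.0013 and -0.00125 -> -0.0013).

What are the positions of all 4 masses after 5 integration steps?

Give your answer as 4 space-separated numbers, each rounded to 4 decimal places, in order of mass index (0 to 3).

Step 0: x=[6.0000 9.0000 13.0000 15.0000] v=[1.0000 0.0000 0.0000 0.0000]
Step 1: x=[6.0400 9.0200 12.9800 15.0400] v=[0.4000 0.2000 -0.2000 0.4000]
Step 2: x=[6.0188 9.0596 12.9410 15.1188] v=[-0.2120 0.3960 -0.3900 0.7880]
Step 3: x=[5.9380 9.1160 12.8850 15.2340] v=[-0.8076 0.5641 -0.5604 1.1524]
Step 4: x=[5.8020 9.1842 12.8148 15.3823] v=[-1.3596 0.6823 -0.7024 1.4826]
Step 5: x=[5.6176 9.2574 12.7339 15.5592] v=[-1.8436 0.7320 -0.8087 1.7691]

Answer: 5.6176 9.2574 12.7339 15.5592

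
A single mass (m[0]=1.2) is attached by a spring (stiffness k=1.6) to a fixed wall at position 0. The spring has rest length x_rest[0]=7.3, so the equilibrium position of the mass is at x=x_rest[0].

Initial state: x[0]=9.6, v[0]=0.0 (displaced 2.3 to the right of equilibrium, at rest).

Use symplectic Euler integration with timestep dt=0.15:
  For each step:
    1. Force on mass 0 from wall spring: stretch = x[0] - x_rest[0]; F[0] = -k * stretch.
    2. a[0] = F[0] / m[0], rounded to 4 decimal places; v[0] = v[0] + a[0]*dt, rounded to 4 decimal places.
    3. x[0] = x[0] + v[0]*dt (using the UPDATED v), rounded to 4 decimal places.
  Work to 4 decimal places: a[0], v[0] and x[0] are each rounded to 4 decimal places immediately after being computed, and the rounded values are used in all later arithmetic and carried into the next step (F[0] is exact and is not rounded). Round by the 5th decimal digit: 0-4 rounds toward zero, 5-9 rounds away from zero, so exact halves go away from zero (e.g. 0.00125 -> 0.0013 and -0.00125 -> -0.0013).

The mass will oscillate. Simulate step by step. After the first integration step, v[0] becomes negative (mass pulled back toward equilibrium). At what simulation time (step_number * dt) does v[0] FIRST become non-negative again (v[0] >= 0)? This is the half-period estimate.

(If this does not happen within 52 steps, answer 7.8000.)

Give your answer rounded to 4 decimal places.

Answer: 2.8500

Derivation:
Step 0: x=[9.6000] v=[0.0000]
Step 1: x=[9.5310] v=[-0.4600]
Step 2: x=[9.3951] v=[-0.9062]
Step 3: x=[9.1963] v=[-1.3252]
Step 4: x=[8.9406] v=[-1.7045]
Step 5: x=[8.6357] v=[-2.0326]
Step 6: x=[8.2907] v=[-2.2997]
Step 7: x=[7.9160] v=[-2.4978]
Step 8: x=[7.5229] v=[-2.6210]
Step 9: x=[7.1231] v=[-2.6656]
Step 10: x=[6.7286] v=[-2.6302]
Step 11: x=[6.3512] v=[-2.5159]
Step 12: x=[6.0023] v=[-2.3261]
Step 13: x=[5.6923] v=[-2.0666]
Step 14: x=[5.4305] v=[-1.7451]
Step 15: x=[5.2248] v=[-1.3712]
Step 16: x=[5.0814] v=[-0.9562]
Step 17: x=[5.0045] v=[-0.5125]
Step 18: x=[4.9965] v=[-0.0534]
Step 19: x=[5.0576] v=[0.4073]
First v>=0 after going negative at step 19, time=2.8500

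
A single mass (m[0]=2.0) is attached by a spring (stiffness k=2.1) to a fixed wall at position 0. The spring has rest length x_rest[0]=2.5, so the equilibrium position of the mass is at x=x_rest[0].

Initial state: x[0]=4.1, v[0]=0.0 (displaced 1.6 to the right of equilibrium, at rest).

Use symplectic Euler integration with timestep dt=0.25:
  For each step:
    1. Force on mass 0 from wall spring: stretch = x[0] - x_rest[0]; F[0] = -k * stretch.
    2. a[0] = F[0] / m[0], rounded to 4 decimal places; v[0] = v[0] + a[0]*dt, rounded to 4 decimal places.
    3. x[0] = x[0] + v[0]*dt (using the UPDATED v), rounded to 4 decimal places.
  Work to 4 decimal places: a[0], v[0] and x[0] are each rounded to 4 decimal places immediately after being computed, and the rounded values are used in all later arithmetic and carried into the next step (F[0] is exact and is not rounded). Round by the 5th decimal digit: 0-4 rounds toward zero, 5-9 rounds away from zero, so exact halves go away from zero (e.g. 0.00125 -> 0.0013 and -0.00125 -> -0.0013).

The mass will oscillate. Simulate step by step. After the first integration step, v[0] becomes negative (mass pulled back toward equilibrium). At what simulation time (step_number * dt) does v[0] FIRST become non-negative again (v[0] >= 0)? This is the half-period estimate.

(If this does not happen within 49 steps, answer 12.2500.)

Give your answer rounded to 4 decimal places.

Answer: 3.2500

Derivation:
Step 0: x=[4.1000] v=[0.0000]
Step 1: x=[3.9950] v=[-0.4200]
Step 2: x=[3.7919] v=[-0.8125]
Step 3: x=[3.5040] v=[-1.1516]
Step 4: x=[3.1502] v=[-1.4152]
Step 5: x=[2.7537] v=[-1.5859]
Step 6: x=[2.3406] v=[-1.6525]
Step 7: x=[1.9379] v=[-1.6107]
Step 8: x=[1.5721] v=[-1.4632]
Step 9: x=[1.2672] v=[-1.2196]
Step 10: x=[1.0432] v=[-0.8960]
Step 11: x=[0.9148] v=[-0.5136]
Step 12: x=[0.8904] v=[-0.0975]
Step 13: x=[0.9717] v=[0.3250]
First v>=0 after going negative at step 13, time=3.2500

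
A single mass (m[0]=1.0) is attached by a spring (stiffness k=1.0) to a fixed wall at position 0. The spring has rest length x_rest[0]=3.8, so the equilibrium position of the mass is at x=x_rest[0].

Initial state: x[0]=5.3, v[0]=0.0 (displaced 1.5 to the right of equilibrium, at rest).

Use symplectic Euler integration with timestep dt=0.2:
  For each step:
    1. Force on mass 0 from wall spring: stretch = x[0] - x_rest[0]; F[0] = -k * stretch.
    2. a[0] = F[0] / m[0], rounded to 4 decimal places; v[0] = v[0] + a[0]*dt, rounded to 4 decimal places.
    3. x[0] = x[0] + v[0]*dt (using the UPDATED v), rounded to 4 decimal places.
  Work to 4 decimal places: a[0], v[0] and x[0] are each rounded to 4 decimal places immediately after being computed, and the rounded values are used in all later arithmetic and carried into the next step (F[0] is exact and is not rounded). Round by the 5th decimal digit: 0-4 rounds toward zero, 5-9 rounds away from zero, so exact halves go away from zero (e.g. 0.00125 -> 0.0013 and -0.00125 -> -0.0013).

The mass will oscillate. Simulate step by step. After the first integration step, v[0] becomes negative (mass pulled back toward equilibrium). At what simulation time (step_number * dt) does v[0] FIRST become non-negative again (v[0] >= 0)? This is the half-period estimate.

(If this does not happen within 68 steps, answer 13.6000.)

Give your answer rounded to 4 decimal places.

Answer: 3.2000

Derivation:
Step 0: x=[5.3000] v=[0.0000]
Step 1: x=[5.2400] v=[-0.3000]
Step 2: x=[5.1224] v=[-0.5880]
Step 3: x=[4.9519] v=[-0.8525]
Step 4: x=[4.7353] v=[-1.0829]
Step 5: x=[4.4813] v=[-1.2700]
Step 6: x=[4.2000] v=[-1.4063]
Step 7: x=[3.9027] v=[-1.4863]
Step 8: x=[3.6013] v=[-1.5068]
Step 9: x=[3.3079] v=[-1.4671]
Step 10: x=[3.0342] v=[-1.3687]
Step 11: x=[2.7911] v=[-1.2155]
Step 12: x=[2.5884] v=[-1.0137]
Step 13: x=[2.4341] v=[-0.7714]
Step 14: x=[2.3345] v=[-0.4982]
Step 15: x=[2.2935] v=[-0.2051]
Step 16: x=[2.3127] v=[0.0962]
First v>=0 after going negative at step 16, time=3.2000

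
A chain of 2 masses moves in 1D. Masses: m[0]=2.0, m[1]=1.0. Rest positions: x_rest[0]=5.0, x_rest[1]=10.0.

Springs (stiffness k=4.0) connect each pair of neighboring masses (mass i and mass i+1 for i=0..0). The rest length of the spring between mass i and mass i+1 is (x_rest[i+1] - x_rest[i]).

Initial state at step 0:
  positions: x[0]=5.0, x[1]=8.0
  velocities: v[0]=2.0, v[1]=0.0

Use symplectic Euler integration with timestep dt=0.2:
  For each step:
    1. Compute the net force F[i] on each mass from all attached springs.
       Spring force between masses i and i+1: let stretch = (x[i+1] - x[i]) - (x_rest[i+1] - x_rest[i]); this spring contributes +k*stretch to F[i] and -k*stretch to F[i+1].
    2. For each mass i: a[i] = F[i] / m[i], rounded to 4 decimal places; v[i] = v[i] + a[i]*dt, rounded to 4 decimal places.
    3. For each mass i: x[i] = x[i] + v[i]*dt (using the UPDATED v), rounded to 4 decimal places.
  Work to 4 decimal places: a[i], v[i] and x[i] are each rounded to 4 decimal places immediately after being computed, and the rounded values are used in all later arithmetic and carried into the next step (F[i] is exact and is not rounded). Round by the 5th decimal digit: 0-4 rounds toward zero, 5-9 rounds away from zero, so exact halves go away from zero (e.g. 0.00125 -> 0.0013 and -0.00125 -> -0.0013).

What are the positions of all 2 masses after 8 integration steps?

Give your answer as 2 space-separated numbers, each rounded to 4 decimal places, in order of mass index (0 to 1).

Answer: 5.9289 12.5423

Derivation:
Step 0: x=[5.0000 8.0000] v=[2.0000 0.0000]
Step 1: x=[5.2400 8.3200] v=[1.2000 1.6000]
Step 2: x=[5.3264 8.9472] v=[0.4320 3.1360]
Step 3: x=[5.3025 9.7951] v=[-0.1197 4.2394]
Step 4: x=[5.2380 10.7242] v=[-0.3227 4.6453]
Step 5: x=[5.2124 11.5755] v=[-0.1282 4.2563]
Step 6: x=[5.2958 12.2087] v=[0.4170 3.1658]
Step 7: x=[5.5322 12.5358] v=[1.1822 1.6355]
Step 8: x=[5.9289 12.5423] v=[1.9836 0.0326]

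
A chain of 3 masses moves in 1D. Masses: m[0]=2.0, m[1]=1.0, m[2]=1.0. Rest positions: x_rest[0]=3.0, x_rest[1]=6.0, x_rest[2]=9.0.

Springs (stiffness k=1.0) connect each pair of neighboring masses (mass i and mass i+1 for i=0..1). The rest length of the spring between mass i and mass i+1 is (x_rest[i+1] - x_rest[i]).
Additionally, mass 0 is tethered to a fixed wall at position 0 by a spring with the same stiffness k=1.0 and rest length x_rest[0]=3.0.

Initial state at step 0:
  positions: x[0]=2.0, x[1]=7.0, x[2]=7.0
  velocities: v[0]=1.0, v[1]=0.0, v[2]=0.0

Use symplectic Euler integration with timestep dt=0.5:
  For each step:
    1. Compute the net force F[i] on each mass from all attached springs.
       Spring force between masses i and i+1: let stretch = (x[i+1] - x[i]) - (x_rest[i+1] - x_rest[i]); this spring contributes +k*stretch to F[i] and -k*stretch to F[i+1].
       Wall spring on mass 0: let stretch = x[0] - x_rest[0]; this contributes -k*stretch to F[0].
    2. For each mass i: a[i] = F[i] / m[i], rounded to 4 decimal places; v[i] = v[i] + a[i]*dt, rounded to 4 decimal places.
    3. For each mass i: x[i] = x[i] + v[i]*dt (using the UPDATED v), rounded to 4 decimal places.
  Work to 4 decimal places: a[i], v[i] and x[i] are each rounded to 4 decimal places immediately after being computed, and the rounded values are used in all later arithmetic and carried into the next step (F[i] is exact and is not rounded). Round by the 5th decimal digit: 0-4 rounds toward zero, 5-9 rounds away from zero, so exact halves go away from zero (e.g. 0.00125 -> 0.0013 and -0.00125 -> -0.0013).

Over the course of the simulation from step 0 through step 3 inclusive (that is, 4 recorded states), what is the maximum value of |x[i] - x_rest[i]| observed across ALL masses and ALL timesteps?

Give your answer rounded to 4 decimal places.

Answer: 2.2031

Derivation:
Step 0: x=[2.0000 7.0000 7.0000] v=[1.0000 0.0000 0.0000]
Step 1: x=[2.8750 5.7500 7.7500] v=[1.7500 -2.5000 1.5000]
Step 2: x=[3.7500 4.2813 8.7500] v=[1.7500 -2.9375 2.0000]
Step 3: x=[4.2227 3.7969 9.3829] v=[0.9453 -0.9688 1.2657]
Max displacement = 2.2031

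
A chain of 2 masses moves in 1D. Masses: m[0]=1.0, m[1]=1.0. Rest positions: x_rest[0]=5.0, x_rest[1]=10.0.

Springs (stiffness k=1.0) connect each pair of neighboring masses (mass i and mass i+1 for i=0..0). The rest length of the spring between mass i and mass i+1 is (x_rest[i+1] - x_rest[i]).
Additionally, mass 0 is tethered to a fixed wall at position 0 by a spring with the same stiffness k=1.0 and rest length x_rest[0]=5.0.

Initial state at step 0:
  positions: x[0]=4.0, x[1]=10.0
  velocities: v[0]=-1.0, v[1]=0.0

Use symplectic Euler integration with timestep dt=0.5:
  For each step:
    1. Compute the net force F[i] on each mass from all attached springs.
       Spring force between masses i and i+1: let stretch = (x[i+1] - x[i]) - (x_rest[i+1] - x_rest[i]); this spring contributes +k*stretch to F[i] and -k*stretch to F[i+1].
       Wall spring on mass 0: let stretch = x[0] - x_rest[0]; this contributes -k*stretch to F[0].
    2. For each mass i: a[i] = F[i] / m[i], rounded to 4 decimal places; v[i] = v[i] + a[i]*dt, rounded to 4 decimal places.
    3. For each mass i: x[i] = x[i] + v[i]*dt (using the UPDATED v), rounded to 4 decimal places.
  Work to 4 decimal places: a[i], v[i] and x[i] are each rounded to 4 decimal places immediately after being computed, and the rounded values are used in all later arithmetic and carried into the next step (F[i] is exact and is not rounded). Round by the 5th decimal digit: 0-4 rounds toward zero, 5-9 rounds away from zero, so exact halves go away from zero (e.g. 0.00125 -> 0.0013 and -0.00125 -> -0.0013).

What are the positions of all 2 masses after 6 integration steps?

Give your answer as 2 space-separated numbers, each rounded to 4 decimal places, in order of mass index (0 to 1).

Step 0: x=[4.0000 10.0000] v=[-1.0000 0.0000]
Step 1: x=[4.0000 9.7500] v=[0.0000 -0.5000]
Step 2: x=[4.4375 9.3125] v=[0.8750 -0.8750]
Step 3: x=[4.9844 8.9063] v=[1.0938 -0.8125]
Step 4: x=[5.2657 8.7696] v=[0.5626 -0.2735]
Step 5: x=[5.1066 9.0069] v=[-0.3183 0.4746]
Step 6: x=[4.6459 9.5192] v=[-0.9215 1.0245]

Answer: 4.6459 9.5192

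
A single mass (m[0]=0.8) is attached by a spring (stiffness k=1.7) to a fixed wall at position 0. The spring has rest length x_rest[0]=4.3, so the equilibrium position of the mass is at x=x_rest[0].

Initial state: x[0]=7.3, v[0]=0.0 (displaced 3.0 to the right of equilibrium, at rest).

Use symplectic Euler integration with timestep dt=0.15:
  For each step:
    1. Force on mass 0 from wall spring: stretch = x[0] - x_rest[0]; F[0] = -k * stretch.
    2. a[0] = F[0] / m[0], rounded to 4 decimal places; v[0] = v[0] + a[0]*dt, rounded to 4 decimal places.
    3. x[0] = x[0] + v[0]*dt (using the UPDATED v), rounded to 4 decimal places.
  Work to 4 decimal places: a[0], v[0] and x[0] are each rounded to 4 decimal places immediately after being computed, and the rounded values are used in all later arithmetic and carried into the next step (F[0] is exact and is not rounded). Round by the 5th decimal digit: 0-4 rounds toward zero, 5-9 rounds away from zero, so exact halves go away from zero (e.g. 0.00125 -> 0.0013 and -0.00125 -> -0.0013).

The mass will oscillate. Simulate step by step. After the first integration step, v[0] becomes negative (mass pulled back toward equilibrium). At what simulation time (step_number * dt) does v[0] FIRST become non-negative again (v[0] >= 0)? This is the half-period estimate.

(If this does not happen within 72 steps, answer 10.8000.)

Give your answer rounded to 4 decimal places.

Answer: 2.2500

Derivation:
Step 0: x=[7.3000] v=[0.0000]
Step 1: x=[7.1566] v=[-0.9563]
Step 2: x=[6.8766] v=[-1.8668]
Step 3: x=[6.4734] v=[-2.6881]
Step 4: x=[5.9663] v=[-3.3809]
Step 5: x=[5.3795] v=[-3.9120]
Step 6: x=[4.7411] v=[-4.2561]
Step 7: x=[4.0816] v=[-4.3967]
Step 8: x=[3.4325] v=[-4.3271]
Step 9: x=[2.8249] v=[-4.0506]
Step 10: x=[2.2878] v=[-3.5804]
Step 11: x=[1.8470] v=[-2.9390]
Step 12: x=[1.5234] v=[-2.1571]
Step 13: x=[1.3326] v=[-1.2721]
Step 14: x=[1.2837] v=[-0.3262]
Step 15: x=[1.3790] v=[0.6352]
First v>=0 after going negative at step 15, time=2.2500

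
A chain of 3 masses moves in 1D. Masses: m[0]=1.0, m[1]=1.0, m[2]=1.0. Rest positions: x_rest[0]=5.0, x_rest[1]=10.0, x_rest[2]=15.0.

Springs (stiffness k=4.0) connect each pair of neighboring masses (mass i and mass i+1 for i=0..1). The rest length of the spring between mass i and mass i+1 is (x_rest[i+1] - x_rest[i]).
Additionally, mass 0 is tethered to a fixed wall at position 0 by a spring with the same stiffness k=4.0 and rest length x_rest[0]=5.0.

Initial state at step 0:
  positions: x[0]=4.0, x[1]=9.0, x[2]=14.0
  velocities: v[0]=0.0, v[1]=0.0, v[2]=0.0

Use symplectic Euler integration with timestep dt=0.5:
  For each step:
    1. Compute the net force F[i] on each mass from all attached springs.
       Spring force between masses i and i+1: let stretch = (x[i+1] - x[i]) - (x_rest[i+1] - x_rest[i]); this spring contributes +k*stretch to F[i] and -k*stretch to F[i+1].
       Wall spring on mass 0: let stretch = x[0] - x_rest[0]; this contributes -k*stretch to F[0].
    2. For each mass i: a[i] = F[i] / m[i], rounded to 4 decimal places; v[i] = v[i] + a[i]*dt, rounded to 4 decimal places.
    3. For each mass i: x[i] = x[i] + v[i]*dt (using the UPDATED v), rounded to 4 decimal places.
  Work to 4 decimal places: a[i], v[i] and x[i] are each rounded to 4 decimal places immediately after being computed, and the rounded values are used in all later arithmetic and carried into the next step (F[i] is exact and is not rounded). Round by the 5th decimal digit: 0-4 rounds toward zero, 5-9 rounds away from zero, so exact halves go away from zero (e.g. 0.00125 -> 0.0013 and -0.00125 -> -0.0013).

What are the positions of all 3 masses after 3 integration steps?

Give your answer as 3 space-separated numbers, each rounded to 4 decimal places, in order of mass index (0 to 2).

Step 0: x=[4.0000 9.0000 14.0000] v=[0.0000 0.0000 0.0000]
Step 1: x=[5.0000 9.0000 14.0000] v=[2.0000 0.0000 0.0000]
Step 2: x=[5.0000 10.0000 14.0000] v=[0.0000 2.0000 0.0000]
Step 3: x=[5.0000 10.0000 15.0000] v=[0.0000 0.0000 2.0000]

Answer: 5.0000 10.0000 15.0000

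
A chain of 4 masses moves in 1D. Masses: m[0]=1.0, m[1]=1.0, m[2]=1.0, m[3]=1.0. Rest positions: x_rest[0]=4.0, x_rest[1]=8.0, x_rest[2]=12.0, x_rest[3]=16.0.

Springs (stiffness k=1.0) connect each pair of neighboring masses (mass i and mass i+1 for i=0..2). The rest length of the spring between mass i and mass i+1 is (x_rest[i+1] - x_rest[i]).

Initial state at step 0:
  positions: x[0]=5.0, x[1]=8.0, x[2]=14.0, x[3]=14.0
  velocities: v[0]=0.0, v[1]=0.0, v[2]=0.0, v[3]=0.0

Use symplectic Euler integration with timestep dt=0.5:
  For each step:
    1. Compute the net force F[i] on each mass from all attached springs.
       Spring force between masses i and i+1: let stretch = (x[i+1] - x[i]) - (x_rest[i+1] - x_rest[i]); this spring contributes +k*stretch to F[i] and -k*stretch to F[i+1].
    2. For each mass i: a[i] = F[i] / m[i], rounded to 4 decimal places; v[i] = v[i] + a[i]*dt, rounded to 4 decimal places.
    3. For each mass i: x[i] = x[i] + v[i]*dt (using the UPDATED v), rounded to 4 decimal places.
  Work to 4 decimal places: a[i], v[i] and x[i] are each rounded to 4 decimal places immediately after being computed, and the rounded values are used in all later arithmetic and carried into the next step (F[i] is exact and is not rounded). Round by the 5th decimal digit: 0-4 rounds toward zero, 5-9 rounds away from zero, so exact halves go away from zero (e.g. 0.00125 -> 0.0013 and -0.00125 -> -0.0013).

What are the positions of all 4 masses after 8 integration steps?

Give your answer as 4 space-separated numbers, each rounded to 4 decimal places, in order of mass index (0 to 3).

Step 0: x=[5.0000 8.0000 14.0000 14.0000] v=[0.0000 0.0000 0.0000 0.0000]
Step 1: x=[4.7500 8.7500 12.5000 15.0000] v=[-0.5000 1.5000 -3.0000 2.0000]
Step 2: x=[4.5000 9.4375 10.6875 16.3750] v=[-0.5000 1.3750 -3.6250 2.7500]
Step 3: x=[4.4844 9.2031 9.9844 17.3282] v=[-0.0313 -0.4688 -1.4063 1.9063]
Step 4: x=[4.6485 7.9844 10.9219 17.4454] v=[0.3281 -2.4375 1.8750 0.2344]
Step 5: x=[4.6465 6.6661 12.7559 16.9317] v=[-0.0040 -2.6367 3.6680 -1.0274]
Step 6: x=[4.1494 6.3653 14.1114 16.3741] v=[-0.9942 -0.6016 2.7110 -1.1153]
Step 7: x=[3.2063 7.4471 14.0961 16.2508] v=[-1.8863 2.1635 -0.0307 -0.2467]
Step 8: x=[2.3234 9.1309 12.9572 16.5888] v=[-1.7659 3.3676 -2.2779 0.6760]

Answer: 2.3234 9.1309 12.9572 16.5888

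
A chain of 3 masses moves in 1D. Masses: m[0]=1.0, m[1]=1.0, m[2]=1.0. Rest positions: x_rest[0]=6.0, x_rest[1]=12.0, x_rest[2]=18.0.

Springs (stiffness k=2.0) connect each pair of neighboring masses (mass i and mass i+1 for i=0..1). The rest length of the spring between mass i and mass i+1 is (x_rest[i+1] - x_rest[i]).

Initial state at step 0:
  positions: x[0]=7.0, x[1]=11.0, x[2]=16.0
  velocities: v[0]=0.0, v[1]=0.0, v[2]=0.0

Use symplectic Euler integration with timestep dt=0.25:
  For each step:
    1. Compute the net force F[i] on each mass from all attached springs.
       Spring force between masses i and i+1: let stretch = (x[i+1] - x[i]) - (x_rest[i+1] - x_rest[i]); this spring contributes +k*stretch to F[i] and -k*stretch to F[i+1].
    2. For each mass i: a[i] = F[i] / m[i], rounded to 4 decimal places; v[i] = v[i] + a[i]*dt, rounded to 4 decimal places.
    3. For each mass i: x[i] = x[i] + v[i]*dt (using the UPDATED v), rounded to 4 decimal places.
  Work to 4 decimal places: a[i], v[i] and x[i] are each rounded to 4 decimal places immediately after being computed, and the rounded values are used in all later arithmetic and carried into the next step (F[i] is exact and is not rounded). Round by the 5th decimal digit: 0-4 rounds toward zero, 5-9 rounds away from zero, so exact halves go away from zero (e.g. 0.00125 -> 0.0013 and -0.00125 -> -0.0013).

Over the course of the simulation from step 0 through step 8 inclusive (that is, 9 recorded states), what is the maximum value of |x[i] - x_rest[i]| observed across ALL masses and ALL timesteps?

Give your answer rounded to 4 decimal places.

Answer: 2.0839

Derivation:
Step 0: x=[7.0000 11.0000 16.0000] v=[0.0000 0.0000 0.0000]
Step 1: x=[6.7500 11.1250 16.1250] v=[-1.0000 0.5000 0.5000]
Step 2: x=[6.2969 11.3281 16.3750] v=[-1.8125 0.8125 1.0000]
Step 3: x=[5.7227 11.5332 16.7442] v=[-2.2969 0.8204 1.4766]
Step 4: x=[5.1248 11.6634 17.2120] v=[-2.3917 0.5207 1.8711]
Step 5: x=[4.5942 11.6698 17.7362] v=[-2.1224 0.0257 2.0968]
Step 6: x=[4.1981 11.5501 18.2521] v=[-1.5846 -0.4789 2.0636]
Step 7: x=[3.9710 11.3491 18.6803] v=[-0.9086 -0.8039 1.7126]
Step 8: x=[3.9161 11.1423 18.9421] v=[-0.2196 -0.8274 1.0470]
Max displacement = 2.0839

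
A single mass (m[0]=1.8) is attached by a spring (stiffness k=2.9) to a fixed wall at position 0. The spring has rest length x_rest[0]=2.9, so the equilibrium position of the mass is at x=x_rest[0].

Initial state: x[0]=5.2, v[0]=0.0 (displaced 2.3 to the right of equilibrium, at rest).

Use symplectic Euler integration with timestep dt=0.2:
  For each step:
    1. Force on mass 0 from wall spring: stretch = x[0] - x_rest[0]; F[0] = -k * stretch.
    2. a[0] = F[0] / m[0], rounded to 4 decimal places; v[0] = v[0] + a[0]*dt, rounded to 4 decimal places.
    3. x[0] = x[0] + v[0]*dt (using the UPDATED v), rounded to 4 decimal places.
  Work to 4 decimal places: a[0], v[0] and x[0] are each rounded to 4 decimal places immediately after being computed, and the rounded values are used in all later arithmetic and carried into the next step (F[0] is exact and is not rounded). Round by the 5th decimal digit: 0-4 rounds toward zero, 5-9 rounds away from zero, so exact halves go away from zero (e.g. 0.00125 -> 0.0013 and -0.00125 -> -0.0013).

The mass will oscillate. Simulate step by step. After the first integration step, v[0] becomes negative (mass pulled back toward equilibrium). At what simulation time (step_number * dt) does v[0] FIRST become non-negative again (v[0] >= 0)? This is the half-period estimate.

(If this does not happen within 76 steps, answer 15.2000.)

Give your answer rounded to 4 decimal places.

Step 0: x=[5.2000] v=[0.0000]
Step 1: x=[5.0518] v=[-0.7411]
Step 2: x=[4.7649] v=[-1.4345]
Step 3: x=[4.3578] v=[-2.0354]
Step 4: x=[3.8568] v=[-2.5051]
Step 5: x=[3.2941] v=[-2.8134]
Step 6: x=[2.7060] v=[-2.9404]
Step 7: x=[2.1304] v=[-2.8779]
Step 8: x=[1.6044] v=[-2.6299]
Step 9: x=[1.1619] v=[-2.2124]
Step 10: x=[0.8314] v=[-1.6523]
Step 11: x=[0.6342] v=[-0.9858]
Step 12: x=[0.5831] v=[-0.2557]
Step 13: x=[0.6813] v=[0.4909]
First v>=0 after going negative at step 13, time=2.6000

Answer: 2.6000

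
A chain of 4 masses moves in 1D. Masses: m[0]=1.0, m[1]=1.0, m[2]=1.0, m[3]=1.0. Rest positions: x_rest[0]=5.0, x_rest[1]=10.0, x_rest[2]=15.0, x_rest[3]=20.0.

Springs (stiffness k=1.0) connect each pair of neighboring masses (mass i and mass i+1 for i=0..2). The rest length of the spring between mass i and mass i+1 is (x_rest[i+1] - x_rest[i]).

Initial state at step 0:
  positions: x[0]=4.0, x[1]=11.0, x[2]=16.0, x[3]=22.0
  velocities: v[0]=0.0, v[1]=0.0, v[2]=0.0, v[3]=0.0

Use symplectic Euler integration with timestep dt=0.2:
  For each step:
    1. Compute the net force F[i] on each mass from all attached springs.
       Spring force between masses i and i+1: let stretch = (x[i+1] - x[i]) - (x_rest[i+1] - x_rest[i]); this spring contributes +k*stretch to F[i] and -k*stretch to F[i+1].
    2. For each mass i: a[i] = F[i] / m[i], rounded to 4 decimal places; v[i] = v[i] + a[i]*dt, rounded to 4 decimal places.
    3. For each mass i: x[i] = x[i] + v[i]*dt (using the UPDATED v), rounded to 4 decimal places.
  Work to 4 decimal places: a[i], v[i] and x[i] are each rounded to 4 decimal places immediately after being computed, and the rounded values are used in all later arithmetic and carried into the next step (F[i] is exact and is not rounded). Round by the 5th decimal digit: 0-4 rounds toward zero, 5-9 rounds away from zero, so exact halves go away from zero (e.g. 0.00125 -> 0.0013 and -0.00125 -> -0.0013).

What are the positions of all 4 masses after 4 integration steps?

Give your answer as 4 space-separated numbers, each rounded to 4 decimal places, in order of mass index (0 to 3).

Step 0: x=[4.0000 11.0000 16.0000 22.0000] v=[0.0000 0.0000 0.0000 0.0000]
Step 1: x=[4.0800 10.9200 16.0400 21.9600] v=[0.4000 -0.4000 0.2000 -0.2000]
Step 2: x=[4.2336 10.7712 16.1120 21.8832] v=[0.7680 -0.7440 0.3600 -0.3840]
Step 3: x=[4.4487 10.5745 16.2012 21.7756] v=[1.0755 -0.9834 0.4461 -0.5382]
Step 4: x=[4.7088 10.3579 16.2883 21.6450] v=[1.3007 -1.0832 0.4356 -0.6531]

Answer: 4.7088 10.3579 16.2883 21.6450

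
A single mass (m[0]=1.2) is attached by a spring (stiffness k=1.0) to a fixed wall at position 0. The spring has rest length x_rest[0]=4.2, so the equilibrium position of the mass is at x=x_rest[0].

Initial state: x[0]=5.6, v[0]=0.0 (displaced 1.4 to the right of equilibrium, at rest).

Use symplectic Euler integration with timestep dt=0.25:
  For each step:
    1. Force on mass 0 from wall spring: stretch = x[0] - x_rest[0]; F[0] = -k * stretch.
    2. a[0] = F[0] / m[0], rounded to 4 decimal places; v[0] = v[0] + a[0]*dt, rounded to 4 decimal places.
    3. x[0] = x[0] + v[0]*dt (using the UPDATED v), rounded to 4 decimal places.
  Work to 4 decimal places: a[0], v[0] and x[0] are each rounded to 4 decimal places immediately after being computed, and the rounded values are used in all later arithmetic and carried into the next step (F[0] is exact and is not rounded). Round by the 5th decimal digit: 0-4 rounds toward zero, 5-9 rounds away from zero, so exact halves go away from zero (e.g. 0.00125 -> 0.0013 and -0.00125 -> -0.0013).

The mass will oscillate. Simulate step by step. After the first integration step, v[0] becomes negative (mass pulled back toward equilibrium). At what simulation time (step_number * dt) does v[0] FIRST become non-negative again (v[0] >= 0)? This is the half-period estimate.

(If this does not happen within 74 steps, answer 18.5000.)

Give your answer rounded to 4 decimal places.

Answer: 3.5000

Derivation:
Step 0: x=[5.6000] v=[0.0000]
Step 1: x=[5.5271] v=[-0.2917]
Step 2: x=[5.3851] v=[-0.5682]
Step 3: x=[5.1813] v=[-0.8151]
Step 4: x=[4.9264] v=[-1.0196]
Step 5: x=[4.6337] v=[-1.1709]
Step 6: x=[4.3184] v=[-1.2613]
Step 7: x=[3.9969] v=[-1.2860]
Step 8: x=[3.6860] v=[-1.2437]
Step 9: x=[3.4019] v=[-1.1366]
Step 10: x=[3.1593] v=[-0.9703]
Step 11: x=[2.9709] v=[-0.7535]
Step 12: x=[2.8466] v=[-0.4974]
Step 13: x=[2.7927] v=[-0.2155]
Step 14: x=[2.8121] v=[0.0777]
First v>=0 after going negative at step 14, time=3.5000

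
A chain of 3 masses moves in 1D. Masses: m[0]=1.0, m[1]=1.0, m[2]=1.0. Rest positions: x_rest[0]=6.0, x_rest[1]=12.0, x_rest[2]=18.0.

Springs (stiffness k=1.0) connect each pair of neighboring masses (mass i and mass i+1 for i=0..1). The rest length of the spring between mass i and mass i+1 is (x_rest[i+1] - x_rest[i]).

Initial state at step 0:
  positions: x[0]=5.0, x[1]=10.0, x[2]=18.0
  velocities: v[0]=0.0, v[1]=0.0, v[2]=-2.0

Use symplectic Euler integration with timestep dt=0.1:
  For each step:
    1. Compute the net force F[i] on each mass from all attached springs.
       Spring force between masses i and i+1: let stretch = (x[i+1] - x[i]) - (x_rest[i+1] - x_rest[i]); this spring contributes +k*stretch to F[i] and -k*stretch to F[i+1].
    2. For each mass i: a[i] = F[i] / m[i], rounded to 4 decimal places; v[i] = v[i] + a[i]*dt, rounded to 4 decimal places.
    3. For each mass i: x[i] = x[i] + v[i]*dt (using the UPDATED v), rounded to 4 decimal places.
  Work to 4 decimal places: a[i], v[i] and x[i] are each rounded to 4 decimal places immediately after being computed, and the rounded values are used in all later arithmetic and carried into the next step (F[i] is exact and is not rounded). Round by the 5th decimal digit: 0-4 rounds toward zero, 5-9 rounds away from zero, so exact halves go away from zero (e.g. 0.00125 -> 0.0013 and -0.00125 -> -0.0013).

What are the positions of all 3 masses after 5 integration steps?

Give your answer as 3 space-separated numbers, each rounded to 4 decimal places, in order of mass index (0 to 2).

Step 0: x=[5.0000 10.0000 18.0000] v=[0.0000 0.0000 -2.0000]
Step 1: x=[4.9900 10.0300 17.7800] v=[-0.1000 0.3000 -2.2000]
Step 2: x=[4.9704 10.0871 17.5425] v=[-0.1960 0.5710 -2.3750]
Step 3: x=[4.9420 10.1676 17.2905] v=[-0.2843 0.8049 -2.5205]
Step 4: x=[4.9058 10.2671 17.0272] v=[-0.3617 0.9946 -2.6328]
Step 5: x=[4.8632 10.3806 16.7563] v=[-0.4256 1.1345 -2.7088]

Answer: 4.8632 10.3806 16.7563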